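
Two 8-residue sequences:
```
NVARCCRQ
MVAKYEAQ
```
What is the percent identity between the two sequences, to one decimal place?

Mismatches at positions 1, 4, 5, 6, 7 (1-based): 5 of 8.
Identical positions: 3/8 = 37.5% → 37.5%.

37.5%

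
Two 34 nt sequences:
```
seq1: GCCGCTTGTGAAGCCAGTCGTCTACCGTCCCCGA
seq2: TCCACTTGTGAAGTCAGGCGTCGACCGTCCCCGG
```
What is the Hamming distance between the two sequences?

6

Comparing position by position, 6 positions differ: 1 (G/T), 4 (G/A), 14 (C/T), 18 (T/G), 23 (T/G), 34 (A/G).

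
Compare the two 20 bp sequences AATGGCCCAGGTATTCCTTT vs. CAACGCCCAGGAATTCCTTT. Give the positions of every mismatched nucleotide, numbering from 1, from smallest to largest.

Scanning 1-based: 1: A/C; 3: T/A; 4: G/C; 12: T/A.

1, 3, 4, 12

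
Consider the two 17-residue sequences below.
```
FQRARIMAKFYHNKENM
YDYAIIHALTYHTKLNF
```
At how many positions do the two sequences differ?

10

The sequences differ at positions 1, 2, 3, 5, 7, 9, 10, 13, 15, 17 (1-based) — 10 in total.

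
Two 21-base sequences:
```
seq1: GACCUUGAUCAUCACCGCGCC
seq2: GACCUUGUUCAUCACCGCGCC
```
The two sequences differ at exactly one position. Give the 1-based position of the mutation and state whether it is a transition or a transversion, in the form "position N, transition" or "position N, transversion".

The sequences differ only at position 8: A→U (purine→pyrimidine), a transversion.

position 8, transversion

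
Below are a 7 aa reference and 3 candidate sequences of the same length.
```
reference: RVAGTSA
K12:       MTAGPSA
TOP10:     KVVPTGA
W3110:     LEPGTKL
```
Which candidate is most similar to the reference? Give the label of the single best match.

K12 differs at 3 positions; TOP10 differs at 4 positions; W3110 differs at 5 positions. The closest is K12.

K12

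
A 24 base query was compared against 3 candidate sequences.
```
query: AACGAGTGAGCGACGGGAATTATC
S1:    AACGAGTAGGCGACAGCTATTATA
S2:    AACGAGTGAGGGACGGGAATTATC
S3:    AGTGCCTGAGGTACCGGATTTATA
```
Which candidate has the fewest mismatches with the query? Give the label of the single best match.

S2

Hamming distances to query — S1: 6; S2: 1; S3: 9.
Smallest is S2 with 1 mismatch.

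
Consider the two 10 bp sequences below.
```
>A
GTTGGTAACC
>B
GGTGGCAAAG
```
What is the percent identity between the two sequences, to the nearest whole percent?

4 positions differ (2, 6, 9, 10), so 6 of 10 match: 6/10 = 60%.

60%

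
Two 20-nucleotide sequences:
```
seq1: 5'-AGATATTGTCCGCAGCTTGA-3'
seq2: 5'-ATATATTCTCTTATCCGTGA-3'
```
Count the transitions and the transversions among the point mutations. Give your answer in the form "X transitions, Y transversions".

1 transition, 7 transversions

Transitions (purine↔purine or pyrimidine↔pyrimidine): 11 C→T.
Transversions (purine↔pyrimidine): 2 G→T, 8 G→C, 12 G→T, 13 C→A, 14 A→T, 15 G→C, 17 T→G.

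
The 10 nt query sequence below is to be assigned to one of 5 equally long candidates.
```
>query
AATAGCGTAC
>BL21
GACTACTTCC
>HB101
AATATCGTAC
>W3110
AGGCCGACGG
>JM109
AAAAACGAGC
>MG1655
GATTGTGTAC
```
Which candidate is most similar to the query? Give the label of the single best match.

BL21 differs at 6 bases; HB101 differs at 1 base; W3110 differs at 9 bases; JM109 differs at 4 bases; MG1655 differs at 3 bases. The closest is HB101.

HB101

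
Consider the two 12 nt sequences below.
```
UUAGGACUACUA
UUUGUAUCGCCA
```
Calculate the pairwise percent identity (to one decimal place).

50.0%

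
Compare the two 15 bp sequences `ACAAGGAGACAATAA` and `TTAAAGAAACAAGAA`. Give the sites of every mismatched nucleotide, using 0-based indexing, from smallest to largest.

0, 1, 4, 7, 12

Differences at site 0 (A→T), site 1 (C→T), site 4 (G→A), site 7 (G→A), site 12 (T→G).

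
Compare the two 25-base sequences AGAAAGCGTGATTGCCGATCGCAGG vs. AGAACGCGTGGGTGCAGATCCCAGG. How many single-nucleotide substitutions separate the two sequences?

Mismatches (1-based): base 5: A→C; base 11: A→G; base 12: T→G; base 16: C→A; base 21: G→C.

5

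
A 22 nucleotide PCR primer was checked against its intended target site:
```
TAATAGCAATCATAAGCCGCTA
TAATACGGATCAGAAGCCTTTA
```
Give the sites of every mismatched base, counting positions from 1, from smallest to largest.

6, 7, 8, 13, 19, 20

Scanning 1-based: 6: G/C; 7: C/G; 8: A/G; 13: T/G; 19: G/T; 20: C/T.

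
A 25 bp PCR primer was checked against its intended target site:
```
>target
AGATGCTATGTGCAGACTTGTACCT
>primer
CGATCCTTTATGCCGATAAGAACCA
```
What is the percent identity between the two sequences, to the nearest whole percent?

60%

10 positions differ (1, 5, 8, 10, 14, 17, 18, 19, 21, 25), so 15 of 25 match: 15/25 = 60%.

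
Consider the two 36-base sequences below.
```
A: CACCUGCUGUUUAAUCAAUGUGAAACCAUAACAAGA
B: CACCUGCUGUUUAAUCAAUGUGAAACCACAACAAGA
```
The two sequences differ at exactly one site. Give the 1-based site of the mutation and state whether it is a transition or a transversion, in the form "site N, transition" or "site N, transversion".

site 29, transition

Site 29 changes U→C. U is a pyrimidine and C is a pyrimidine, so this is a transition.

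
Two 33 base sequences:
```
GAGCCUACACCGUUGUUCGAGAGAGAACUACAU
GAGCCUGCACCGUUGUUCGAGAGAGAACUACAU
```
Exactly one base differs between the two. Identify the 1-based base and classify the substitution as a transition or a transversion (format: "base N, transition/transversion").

base 7, transition

Base 7 changes A→G. A is a purine and G is a purine, so this is a transition.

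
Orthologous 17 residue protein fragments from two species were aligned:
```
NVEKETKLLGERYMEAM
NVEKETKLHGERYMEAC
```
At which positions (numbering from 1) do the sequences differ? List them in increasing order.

9, 17

Differences at position 9 (L→H), position 17 (M→C).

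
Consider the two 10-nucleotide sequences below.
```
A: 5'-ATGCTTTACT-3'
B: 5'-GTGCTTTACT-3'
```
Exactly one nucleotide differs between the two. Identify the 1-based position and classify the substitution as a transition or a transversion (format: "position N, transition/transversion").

position 1, transition

Position 1 changes A→G. A is a purine and G is a purine, so this is a transition.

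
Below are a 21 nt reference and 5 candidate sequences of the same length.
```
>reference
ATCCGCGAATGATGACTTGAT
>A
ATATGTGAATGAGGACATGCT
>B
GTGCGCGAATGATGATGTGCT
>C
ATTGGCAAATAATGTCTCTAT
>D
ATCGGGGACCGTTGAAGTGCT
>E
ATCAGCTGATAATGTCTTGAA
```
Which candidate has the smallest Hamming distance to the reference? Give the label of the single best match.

A differs at 6 bases; B differs at 5 bases; C differs at 7 bases; D differs at 8 bases; E differs at 6 bases. The closest is B.

B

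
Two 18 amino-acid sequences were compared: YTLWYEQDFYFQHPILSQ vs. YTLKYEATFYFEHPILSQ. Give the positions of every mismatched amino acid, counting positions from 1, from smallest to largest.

4, 7, 8, 12

Scanning 1-based: 4: W/K; 7: Q/A; 8: D/T; 12: Q/E.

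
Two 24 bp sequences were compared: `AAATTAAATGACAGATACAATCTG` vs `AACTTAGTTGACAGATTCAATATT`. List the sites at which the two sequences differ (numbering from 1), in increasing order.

Scanning 1-based: 3: A/C; 7: A/G; 8: A/T; 17: A/T; 22: C/A; 24: G/T.

3, 7, 8, 17, 22, 24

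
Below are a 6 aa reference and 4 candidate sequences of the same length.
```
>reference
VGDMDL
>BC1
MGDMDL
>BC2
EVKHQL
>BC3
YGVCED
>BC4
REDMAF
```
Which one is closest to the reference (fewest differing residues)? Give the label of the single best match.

BC1

BC1 differs at 1 residue; BC2 differs at 5 residues; BC3 differs at 5 residues; BC4 differs at 4 residues. The closest is BC1.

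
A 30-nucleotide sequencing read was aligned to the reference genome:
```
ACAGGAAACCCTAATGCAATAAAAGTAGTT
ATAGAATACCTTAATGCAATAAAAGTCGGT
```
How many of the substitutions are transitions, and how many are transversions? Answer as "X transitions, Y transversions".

Mismatches (1-based):
position 2: C→T (pyrimidine→pyrimidine, transition)
position 5: G→A (purine→purine, transition)
position 7: A→T (purine→pyrimidine, transversion)
position 11: C→T (pyrimidine→pyrimidine, transition)
position 27: A→C (purine→pyrimidine, transversion)
position 29: T→G (pyrimidine→purine, transversion)

3 transitions, 3 transversions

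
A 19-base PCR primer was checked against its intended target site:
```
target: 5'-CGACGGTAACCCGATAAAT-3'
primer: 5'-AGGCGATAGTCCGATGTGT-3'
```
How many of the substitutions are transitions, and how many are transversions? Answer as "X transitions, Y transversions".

6 transitions, 2 transversions

Transitions (purine↔purine or pyrimidine↔pyrimidine): 3 A→G, 6 G→A, 9 A→G, 10 C→T, 16 A→G, 18 A→G.
Transversions (purine↔pyrimidine): 1 C→A, 17 A→T.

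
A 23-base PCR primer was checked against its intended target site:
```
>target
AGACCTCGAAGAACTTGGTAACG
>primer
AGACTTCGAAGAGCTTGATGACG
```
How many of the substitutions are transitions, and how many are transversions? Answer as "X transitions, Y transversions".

4 transitions, 0 transversions

Transitions (purine↔purine or pyrimidine↔pyrimidine): 5 C→T, 13 A→G, 18 G→A, 20 A→G.
Transversions (purine↔pyrimidine): none.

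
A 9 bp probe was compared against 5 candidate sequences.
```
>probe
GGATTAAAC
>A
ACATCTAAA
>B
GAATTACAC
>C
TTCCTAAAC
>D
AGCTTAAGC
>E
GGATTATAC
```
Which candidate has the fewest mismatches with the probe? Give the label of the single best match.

E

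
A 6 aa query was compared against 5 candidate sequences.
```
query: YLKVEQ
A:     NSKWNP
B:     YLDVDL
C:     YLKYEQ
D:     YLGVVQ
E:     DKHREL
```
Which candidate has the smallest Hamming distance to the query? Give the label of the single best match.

C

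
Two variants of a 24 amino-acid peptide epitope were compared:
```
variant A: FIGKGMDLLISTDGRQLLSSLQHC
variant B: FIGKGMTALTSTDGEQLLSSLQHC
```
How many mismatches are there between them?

4

Mismatches (1-based): position 7: D→T; position 8: L→A; position 10: I→T; position 15: R→E.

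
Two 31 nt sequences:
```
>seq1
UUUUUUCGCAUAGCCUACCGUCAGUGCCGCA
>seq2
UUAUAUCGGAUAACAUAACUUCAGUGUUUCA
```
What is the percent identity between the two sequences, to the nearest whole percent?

Mismatches at positions 3, 5, 9, 13, 15, 18, 20, 27, 28, 29 (1-based): 10 of 31.
Identical positions: 21/31 = 67.74% → 68%.

68%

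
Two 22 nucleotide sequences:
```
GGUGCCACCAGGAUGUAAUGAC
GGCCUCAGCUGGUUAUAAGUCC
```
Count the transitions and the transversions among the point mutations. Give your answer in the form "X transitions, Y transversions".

Mismatches (1-based):
position 3: U→C (pyrimidine→pyrimidine, transition)
position 4: G→C (purine→pyrimidine, transversion)
position 5: C→U (pyrimidine→pyrimidine, transition)
position 8: C→G (pyrimidine→purine, transversion)
position 10: A→U (purine→pyrimidine, transversion)
position 13: A→U (purine→pyrimidine, transversion)
position 15: G→A (purine→purine, transition)
position 19: U→G (pyrimidine→purine, transversion)
position 20: G→U (purine→pyrimidine, transversion)
position 21: A→C (purine→pyrimidine, transversion)

3 transitions, 7 transversions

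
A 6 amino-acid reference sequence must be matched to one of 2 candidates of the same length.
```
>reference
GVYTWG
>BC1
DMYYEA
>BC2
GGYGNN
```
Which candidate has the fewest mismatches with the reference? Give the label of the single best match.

BC2

Hamming distances to reference — BC1: 5; BC2: 4.
Smallest is BC2 with 4 mismatches.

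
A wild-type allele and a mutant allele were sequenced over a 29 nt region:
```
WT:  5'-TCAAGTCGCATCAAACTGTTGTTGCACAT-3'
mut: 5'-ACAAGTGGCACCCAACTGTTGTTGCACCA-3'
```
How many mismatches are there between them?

6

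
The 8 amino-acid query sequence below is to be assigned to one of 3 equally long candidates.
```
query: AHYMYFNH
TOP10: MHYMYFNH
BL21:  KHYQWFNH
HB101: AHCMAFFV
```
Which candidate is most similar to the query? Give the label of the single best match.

TOP10

Hamming distances to query — TOP10: 1; BL21: 3; HB101: 4.
Smallest is TOP10 with 1 mismatch.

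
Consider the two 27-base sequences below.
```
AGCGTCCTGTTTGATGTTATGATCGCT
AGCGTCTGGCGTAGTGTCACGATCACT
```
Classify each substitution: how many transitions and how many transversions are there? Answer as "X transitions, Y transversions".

7 transitions, 2 transversions

Mismatches (1-based):
site 7: C→T (pyrimidine→pyrimidine, transition)
site 8: T→G (pyrimidine→purine, transversion)
site 10: T→C (pyrimidine→pyrimidine, transition)
site 11: T→G (pyrimidine→purine, transversion)
site 13: G→A (purine→purine, transition)
site 14: A→G (purine→purine, transition)
site 18: T→C (pyrimidine→pyrimidine, transition)
site 20: T→C (pyrimidine→pyrimidine, transition)
site 25: G→A (purine→purine, transition)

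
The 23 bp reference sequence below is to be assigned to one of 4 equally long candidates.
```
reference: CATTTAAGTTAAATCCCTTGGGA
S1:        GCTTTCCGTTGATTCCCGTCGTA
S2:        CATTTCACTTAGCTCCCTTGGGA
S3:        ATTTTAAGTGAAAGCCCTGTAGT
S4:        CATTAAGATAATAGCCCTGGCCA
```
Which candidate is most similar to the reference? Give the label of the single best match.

Hamming distances to reference — S1: 9; S2: 4; S3: 8; S4: 9.
Smallest is S2 with 4 mismatches.

S2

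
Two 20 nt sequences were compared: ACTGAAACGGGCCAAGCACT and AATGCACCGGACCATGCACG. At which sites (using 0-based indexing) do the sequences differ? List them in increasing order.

1, 4, 6, 10, 14, 19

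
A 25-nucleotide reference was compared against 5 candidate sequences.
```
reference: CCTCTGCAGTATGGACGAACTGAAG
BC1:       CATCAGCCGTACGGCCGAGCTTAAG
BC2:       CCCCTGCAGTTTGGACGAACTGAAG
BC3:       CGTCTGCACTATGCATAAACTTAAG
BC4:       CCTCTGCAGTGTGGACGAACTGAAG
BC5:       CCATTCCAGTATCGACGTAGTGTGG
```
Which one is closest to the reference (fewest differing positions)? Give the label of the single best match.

BC4

BC1 differs at 7 positions; BC2 differs at 2 positions; BC3 differs at 6 positions; BC4 differs at 1 position; BC5 differs at 8 positions. The closest is BC4.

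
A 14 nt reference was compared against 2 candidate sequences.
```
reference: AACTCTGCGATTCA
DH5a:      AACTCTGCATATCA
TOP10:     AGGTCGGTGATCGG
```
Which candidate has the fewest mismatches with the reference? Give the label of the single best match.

DH5a differs at 3 sites; TOP10 differs at 7 sites. The closest is DH5a.

DH5a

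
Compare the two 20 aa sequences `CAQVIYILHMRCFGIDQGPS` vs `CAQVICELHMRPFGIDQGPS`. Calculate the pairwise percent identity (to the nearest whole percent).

85%

Mismatches at positions 6, 7, 12 (1-based): 3 of 20.
Identical positions: 17/20 = 85% → 85%.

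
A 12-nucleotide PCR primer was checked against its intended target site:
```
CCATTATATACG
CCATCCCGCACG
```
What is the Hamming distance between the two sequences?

5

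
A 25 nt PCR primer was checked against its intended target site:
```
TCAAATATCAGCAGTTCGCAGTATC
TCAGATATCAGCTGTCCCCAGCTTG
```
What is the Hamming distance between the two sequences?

7

Comparing position by position, 7 sites differ: 4 (A/G), 13 (A/T), 16 (T/C), 18 (G/C), 22 (T/C), 23 (A/T), 25 (C/G).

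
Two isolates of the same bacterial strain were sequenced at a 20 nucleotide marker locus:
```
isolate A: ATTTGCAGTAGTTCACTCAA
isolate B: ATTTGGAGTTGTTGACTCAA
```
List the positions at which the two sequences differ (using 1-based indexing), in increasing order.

6, 10, 14

Differences at position 6 (C→G), position 10 (A→T), position 14 (C→G).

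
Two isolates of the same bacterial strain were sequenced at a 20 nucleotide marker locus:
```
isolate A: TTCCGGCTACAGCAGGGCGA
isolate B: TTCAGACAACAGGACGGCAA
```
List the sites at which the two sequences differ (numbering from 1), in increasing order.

4, 6, 8, 13, 15, 19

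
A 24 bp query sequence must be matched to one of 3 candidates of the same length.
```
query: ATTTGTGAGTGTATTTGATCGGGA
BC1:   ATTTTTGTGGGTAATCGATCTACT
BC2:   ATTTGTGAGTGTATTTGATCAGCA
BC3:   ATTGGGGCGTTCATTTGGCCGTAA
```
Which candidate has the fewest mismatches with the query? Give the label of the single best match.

BC1 differs at 9 positions; BC2 differs at 2 positions; BC3 differs at 9 positions. The closest is BC2.

BC2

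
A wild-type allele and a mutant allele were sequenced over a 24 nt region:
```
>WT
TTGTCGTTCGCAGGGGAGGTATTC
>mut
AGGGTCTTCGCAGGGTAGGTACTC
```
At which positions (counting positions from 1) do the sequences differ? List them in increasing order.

Differences at position 1 (T→A), position 2 (T→G), position 4 (T→G), position 5 (C→T), position 6 (G→C), position 16 (G→T), position 22 (T→C).

1, 2, 4, 5, 6, 16, 22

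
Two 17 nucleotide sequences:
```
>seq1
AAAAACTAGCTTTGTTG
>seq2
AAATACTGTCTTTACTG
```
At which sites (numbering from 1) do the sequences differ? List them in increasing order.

Differences at site 4 (A→T), site 8 (A→G), site 9 (G→T), site 14 (G→A), site 15 (T→C).

4, 8, 9, 14, 15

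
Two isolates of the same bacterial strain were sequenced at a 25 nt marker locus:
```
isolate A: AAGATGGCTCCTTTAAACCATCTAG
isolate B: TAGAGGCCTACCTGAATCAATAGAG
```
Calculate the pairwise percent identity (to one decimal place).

60.0%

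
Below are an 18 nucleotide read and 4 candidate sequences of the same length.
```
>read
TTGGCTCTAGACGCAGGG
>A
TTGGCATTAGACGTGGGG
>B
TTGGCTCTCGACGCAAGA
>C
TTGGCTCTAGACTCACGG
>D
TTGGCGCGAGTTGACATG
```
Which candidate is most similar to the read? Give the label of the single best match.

Hamming distances to read — A: 4; B: 3; C: 2; D: 8.
Smallest is C with 2 mismatches.

C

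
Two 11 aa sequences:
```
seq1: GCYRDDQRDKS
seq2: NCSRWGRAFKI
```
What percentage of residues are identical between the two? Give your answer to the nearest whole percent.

8 positions differ (1, 3, 5, 6, 7, 8, 9, 11), so 3 of 11 match: 3/11 = 27.27%.

27%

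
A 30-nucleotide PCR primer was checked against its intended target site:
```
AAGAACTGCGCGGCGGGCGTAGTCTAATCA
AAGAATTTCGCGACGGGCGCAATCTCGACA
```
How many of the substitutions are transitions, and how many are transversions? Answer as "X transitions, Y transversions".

5 transitions, 3 transversions

Mismatches (1-based):
site 6: C→T (pyrimidine→pyrimidine, transition)
site 8: G→T (purine→pyrimidine, transversion)
site 13: G→A (purine→purine, transition)
site 20: T→C (pyrimidine→pyrimidine, transition)
site 22: G→A (purine→purine, transition)
site 26: A→C (purine→pyrimidine, transversion)
site 27: A→G (purine→purine, transition)
site 28: T→A (pyrimidine→purine, transversion)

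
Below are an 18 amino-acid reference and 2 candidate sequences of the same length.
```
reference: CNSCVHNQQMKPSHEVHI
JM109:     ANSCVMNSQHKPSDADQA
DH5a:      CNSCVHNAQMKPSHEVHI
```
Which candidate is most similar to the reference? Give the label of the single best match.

JM109 differs at 9 residues; DH5a differs at 1 residue. The closest is DH5a.

DH5a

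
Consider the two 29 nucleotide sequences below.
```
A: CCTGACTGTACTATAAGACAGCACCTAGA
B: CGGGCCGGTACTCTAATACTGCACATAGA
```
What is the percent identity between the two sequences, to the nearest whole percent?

8 positions differ (2, 3, 5, 7, 13, 17, 20, 25), so 21 of 29 match: 21/29 = 72.41%.

72%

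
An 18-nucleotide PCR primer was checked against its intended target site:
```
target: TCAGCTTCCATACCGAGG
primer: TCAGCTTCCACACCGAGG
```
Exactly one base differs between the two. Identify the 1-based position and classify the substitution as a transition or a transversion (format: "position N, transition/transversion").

Position 11 changes T→C. T is a pyrimidine and C is a pyrimidine, so this is a transition.

position 11, transition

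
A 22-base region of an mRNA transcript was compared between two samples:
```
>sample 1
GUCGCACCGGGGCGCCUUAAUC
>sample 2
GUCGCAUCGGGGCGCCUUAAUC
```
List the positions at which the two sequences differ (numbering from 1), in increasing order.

7

Scanning 1-based: 7: C/U.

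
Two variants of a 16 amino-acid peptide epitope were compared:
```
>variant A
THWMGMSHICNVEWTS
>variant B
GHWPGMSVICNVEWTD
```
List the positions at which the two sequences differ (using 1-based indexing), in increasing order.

1, 4, 8, 16

Differences at position 1 (T→G), position 4 (M→P), position 8 (H→V), position 16 (S→D).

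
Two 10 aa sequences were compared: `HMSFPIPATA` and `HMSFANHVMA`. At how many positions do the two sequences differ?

5

The sequences differ at positions 5, 6, 7, 8, 9 (1-based) — 5 in total.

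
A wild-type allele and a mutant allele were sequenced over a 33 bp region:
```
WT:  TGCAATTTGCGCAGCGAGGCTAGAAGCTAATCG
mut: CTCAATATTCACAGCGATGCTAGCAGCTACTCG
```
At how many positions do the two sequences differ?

8

The sequences differ at positions 1, 2, 7, 9, 11, 18, 24, 30 (1-based) — 8 in total.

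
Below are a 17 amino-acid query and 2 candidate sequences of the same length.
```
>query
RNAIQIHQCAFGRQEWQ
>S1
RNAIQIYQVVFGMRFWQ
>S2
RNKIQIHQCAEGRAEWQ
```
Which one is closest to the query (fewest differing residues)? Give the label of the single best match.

S2

Hamming distances to query — S1: 6; S2: 3.
Smallest is S2 with 3 mismatches.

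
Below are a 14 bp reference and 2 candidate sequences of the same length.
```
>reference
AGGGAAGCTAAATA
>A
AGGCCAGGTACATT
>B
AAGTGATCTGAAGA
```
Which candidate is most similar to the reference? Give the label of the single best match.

Hamming distances to reference — A: 5; B: 6.
Smallest is A with 5 mismatches.

A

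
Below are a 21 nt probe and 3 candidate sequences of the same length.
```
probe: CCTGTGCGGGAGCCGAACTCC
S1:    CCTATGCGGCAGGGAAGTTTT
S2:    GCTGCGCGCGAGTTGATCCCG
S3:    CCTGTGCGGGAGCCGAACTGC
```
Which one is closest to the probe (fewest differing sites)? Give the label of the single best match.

Hamming distances to probe — S1: 9; S2: 8; S3: 1.
Smallest is S3 with 1 mismatch.

S3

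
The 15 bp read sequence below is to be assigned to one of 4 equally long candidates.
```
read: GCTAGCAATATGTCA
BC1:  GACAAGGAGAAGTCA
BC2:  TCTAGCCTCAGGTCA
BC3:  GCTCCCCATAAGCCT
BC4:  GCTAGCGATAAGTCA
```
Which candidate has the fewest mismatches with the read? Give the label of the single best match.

Hamming distances to read — BC1: 7; BC2: 5; BC3: 6; BC4: 2.
Smallest is BC4 with 2 mismatches.

BC4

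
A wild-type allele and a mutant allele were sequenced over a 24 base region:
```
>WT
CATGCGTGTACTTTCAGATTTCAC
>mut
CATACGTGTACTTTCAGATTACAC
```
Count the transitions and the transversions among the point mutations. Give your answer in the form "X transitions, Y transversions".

1 transition, 1 transversion

Transitions (purine↔purine or pyrimidine↔pyrimidine): 4 G→A.
Transversions (purine↔pyrimidine): 21 T→A.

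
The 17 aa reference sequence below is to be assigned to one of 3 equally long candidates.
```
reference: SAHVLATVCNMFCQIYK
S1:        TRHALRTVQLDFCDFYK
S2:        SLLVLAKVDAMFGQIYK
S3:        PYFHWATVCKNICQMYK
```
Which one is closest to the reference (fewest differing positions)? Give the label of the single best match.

S2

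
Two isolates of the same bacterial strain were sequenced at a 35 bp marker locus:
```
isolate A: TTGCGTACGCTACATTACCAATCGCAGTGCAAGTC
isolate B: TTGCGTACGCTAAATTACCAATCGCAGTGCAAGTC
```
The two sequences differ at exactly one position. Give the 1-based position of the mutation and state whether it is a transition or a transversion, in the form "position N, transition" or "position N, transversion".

position 13, transversion

The sequences differ only at position 13: C→A (pyrimidine→purine), a transversion.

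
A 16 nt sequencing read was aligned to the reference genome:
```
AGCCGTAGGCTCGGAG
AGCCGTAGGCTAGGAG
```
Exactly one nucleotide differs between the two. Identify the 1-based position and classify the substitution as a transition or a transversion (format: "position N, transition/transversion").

position 12, transversion

The sequences differ only at position 12: C→A (pyrimidine→purine), a transversion.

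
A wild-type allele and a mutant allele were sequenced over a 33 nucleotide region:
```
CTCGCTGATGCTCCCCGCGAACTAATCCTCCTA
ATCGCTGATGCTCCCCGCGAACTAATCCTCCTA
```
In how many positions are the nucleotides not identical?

1

Comparing position by position, 1 position differs: 1 (C/A).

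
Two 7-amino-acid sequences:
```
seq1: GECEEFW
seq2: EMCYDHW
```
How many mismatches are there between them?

5

Comparing position by position, 5 positions differ: 1 (G/E), 2 (E/M), 4 (E/Y), 5 (E/D), 6 (F/H).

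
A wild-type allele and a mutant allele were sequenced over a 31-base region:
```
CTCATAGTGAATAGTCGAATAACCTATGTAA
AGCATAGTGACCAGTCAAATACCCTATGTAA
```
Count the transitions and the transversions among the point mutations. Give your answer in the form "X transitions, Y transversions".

2 transitions, 4 transversions

Mismatches (1-based):
base 1: C→A (pyrimidine→purine, transversion)
base 2: T→G (pyrimidine→purine, transversion)
base 11: A→C (purine→pyrimidine, transversion)
base 12: T→C (pyrimidine→pyrimidine, transition)
base 17: G→A (purine→purine, transition)
base 22: A→C (purine→pyrimidine, transversion)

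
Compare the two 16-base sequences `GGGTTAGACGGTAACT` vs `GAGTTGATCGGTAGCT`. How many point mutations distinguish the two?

The sequences differ at positions 2, 6, 7, 8, 14 (1-based) — 5 in total.

5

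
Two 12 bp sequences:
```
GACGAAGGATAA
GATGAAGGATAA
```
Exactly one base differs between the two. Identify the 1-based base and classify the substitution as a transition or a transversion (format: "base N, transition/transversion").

base 3, transition

The sequences differ only at base 3: C→T (pyrimidine→pyrimidine), a transition.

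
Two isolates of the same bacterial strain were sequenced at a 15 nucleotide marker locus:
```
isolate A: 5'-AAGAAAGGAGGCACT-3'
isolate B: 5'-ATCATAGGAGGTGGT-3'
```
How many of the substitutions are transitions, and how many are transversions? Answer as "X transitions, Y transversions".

Mismatches (1-based):
base 2: A→T (purine→pyrimidine, transversion)
base 3: G→C (purine→pyrimidine, transversion)
base 5: A→T (purine→pyrimidine, transversion)
base 12: C→T (pyrimidine→pyrimidine, transition)
base 13: A→G (purine→purine, transition)
base 14: C→G (pyrimidine→purine, transversion)

2 transitions, 4 transversions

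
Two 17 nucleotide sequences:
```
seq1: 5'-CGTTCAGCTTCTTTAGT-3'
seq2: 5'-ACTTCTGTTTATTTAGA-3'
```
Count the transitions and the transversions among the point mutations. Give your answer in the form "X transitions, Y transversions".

1 transition, 5 transversions

Transitions (purine↔purine or pyrimidine↔pyrimidine): 8 C→T.
Transversions (purine↔pyrimidine): 1 C→A, 2 G→C, 6 A→T, 11 C→A, 17 T→A.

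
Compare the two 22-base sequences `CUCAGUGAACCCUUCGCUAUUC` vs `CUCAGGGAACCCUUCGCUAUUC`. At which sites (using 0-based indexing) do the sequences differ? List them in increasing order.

5

Scanning 0-based: 5: U/G.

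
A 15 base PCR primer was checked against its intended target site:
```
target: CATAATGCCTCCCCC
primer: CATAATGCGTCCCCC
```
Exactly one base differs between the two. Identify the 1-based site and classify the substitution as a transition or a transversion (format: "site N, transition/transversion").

site 9, transversion

Site 9 changes C→G. C is a pyrimidine and G is a purine, so this is a transversion.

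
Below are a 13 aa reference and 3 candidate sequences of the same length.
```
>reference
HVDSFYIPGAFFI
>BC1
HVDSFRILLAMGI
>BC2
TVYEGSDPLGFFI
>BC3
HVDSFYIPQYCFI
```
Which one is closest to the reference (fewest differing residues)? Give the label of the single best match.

BC3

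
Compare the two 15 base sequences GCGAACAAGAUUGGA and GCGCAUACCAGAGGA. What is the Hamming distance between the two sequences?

The sequences differ at sites 4, 6, 8, 9, 11, 12 (1-based) — 6 in total.

6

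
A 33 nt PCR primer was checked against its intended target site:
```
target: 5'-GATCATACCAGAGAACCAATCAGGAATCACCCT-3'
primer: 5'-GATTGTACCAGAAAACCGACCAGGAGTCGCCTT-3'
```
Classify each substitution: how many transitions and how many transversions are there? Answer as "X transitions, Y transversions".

8 transitions, 0 transversions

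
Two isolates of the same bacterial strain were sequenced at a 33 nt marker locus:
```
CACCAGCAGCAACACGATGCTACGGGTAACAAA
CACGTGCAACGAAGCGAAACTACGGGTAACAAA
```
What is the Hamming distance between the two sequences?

Comparing position by position, 8 positions differ: 4 (C/G), 5 (A/T), 9 (G/A), 11 (A/G), 13 (C/A), 14 (A/G), 18 (T/A), 19 (G/A).

8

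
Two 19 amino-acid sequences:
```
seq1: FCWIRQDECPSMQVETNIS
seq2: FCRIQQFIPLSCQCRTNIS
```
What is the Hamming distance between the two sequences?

Comparing position by position, 9 positions differ: 3 (W/R), 5 (R/Q), 7 (D/F), 8 (E/I), 9 (C/P), 10 (P/L), 12 (M/C), 14 (V/C), 15 (E/R).

9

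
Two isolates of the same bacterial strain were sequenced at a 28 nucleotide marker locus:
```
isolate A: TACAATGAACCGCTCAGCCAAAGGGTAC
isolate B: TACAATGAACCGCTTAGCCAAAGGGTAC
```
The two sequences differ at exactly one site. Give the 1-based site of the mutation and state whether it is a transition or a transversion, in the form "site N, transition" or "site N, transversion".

site 15, transition

The sequences differ only at site 15: C→T (pyrimidine→pyrimidine), a transition.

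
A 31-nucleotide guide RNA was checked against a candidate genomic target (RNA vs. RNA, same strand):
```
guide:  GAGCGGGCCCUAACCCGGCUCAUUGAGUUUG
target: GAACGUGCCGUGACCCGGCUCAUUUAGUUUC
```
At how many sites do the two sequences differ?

6

The sequences differ at sites 3, 6, 10, 12, 25, 31 (1-based) — 6 in total.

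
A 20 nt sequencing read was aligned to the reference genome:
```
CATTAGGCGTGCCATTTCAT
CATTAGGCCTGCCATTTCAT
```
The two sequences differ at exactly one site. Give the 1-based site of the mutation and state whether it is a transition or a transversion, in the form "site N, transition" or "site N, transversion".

site 9, transversion

The sequences differ only at site 9: G→C (purine→pyrimidine), a transversion.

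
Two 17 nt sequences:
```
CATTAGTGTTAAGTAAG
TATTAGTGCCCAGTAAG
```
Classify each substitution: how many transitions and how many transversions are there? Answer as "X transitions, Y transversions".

Transitions (purine↔purine or pyrimidine↔pyrimidine): 1 C→T, 9 T→C, 10 T→C.
Transversions (purine↔pyrimidine): 11 A→C.

3 transitions, 1 transversion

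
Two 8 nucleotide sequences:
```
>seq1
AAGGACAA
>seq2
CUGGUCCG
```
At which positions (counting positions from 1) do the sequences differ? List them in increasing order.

Scanning 1-based: 1: A/C; 2: A/U; 5: A/U; 7: A/C; 8: A/G.

1, 2, 5, 7, 8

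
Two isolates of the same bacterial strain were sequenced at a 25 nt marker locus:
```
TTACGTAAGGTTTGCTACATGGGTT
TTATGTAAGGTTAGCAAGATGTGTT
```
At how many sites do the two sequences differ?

The sequences differ at sites 4, 13, 16, 18, 22 (1-based) — 5 in total.

5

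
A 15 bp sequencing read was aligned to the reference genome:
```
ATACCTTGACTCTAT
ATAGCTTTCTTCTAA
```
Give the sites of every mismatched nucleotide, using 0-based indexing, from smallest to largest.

Differences at site 3 (C→G), site 7 (G→T), site 8 (A→C), site 9 (C→T), site 14 (T→A).

3, 7, 8, 9, 14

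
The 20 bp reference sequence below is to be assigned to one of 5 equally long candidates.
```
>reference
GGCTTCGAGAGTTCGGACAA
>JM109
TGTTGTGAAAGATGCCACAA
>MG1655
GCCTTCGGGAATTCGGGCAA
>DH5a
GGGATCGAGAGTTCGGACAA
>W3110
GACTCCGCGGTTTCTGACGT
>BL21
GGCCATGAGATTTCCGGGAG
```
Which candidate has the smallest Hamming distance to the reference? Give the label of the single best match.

DH5a

Hamming distances to reference — JM109: 9; MG1655: 4; DH5a: 2; W3110: 8; BL21: 8.
Smallest is DH5a with 2 mismatches.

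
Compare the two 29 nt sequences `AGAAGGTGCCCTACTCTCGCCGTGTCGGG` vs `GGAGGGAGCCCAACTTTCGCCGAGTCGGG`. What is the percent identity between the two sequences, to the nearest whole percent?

79%

6 positions differ (1, 4, 7, 12, 16, 23), so 23 of 29 match: 23/29 = 79.31%.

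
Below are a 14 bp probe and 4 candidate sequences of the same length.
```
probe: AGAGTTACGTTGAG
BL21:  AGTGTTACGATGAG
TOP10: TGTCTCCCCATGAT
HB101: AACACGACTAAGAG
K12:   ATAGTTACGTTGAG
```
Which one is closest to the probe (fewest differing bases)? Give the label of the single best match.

K12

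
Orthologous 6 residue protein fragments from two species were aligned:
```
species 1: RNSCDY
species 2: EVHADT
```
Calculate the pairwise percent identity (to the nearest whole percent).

17%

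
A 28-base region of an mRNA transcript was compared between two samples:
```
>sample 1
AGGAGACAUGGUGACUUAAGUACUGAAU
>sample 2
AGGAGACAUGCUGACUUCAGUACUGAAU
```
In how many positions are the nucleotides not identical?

The sequences differ at positions 11, 18 (1-based) — 2 in total.

2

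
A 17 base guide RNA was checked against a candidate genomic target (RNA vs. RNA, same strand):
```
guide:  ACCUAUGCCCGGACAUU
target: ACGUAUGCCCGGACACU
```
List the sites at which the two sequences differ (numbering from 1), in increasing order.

Scanning 1-based: 3: C/G; 16: U/C.

3, 16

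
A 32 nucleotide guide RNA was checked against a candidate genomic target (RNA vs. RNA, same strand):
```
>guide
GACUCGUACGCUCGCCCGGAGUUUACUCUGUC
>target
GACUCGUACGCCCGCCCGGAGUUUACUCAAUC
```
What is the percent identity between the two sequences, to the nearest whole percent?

3 positions differ (12, 29, 30), so 29 of 32 match: 29/32 = 90.62%.

91%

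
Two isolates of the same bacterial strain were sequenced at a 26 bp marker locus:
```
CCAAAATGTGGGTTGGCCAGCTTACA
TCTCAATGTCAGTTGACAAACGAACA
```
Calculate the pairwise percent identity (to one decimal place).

61.5%

10 positions differ (1, 3, 4, 10, 11, 16, 18, 20, 22, 23), so 16 of 26 match: 16/26 = 61.54%.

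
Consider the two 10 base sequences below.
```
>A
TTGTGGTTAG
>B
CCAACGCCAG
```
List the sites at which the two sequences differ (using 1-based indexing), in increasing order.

Scanning 1-based: 1: T/C; 2: T/C; 3: G/A; 4: T/A; 5: G/C; 7: T/C; 8: T/C.

1, 2, 3, 4, 5, 7, 8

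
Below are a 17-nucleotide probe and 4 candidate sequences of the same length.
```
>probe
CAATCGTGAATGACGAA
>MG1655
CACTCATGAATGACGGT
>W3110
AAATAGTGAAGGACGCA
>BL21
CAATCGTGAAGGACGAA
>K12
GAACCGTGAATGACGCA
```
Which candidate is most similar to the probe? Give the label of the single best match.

BL21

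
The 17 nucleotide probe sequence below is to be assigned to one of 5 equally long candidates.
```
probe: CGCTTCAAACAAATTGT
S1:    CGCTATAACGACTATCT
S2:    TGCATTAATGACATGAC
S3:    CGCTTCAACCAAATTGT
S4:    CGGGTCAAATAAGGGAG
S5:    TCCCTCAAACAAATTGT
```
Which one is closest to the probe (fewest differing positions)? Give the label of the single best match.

Hamming distances to probe — S1: 8; S2: 9; S3: 1; S4: 8; S5: 3.
Smallest is S3 with 1 mismatch.

S3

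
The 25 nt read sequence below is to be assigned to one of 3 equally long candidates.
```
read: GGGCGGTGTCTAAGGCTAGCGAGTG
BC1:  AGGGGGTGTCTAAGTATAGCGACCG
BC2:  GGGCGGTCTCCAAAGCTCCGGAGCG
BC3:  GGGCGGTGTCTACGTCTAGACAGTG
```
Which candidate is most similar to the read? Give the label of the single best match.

BC3

Hamming distances to read — BC1: 6; BC2: 7; BC3: 4.
Smallest is BC3 with 4 mismatches.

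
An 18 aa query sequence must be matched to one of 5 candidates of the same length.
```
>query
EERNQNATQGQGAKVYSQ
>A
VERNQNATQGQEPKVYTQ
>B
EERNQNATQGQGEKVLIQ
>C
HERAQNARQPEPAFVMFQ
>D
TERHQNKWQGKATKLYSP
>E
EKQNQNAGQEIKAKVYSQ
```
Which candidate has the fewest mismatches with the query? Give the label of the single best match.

B

A differs at 4 positions; B differs at 3 positions; C differs at 9 positions; D differs at 9 positions; E differs at 6 positions. The closest is B.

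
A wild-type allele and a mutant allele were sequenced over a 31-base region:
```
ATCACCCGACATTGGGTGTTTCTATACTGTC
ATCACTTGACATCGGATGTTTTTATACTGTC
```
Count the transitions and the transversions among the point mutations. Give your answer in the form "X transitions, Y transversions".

Transitions (purine↔purine or pyrimidine↔pyrimidine): 6 C→T, 7 C→T, 13 T→C, 16 G→A, 22 C→T.
Transversions (purine↔pyrimidine): none.

5 transitions, 0 transversions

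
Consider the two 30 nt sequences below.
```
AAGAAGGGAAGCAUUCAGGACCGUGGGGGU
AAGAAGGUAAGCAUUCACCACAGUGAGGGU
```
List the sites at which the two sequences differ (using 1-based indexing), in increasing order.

8, 18, 19, 22, 26

Differences at site 8 (G→U), site 18 (G→C), site 19 (G→C), site 22 (C→A), site 26 (G→A).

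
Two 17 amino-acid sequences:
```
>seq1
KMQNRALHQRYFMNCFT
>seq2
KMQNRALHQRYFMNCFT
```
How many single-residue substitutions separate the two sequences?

No positions differ; the sequences are identical.

0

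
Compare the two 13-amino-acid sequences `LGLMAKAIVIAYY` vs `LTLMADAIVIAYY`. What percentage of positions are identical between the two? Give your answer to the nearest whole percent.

Mismatches at positions 2, 6 (1-based): 2 of 13.
Identical positions: 11/13 = 84.62% → 85%.

85%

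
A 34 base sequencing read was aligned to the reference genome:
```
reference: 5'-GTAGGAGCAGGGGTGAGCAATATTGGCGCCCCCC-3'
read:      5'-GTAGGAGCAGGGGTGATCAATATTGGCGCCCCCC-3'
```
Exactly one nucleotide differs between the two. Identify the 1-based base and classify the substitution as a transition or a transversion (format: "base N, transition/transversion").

base 17, transversion

The sequences differ only at base 17: G→T (purine→pyrimidine), a transversion.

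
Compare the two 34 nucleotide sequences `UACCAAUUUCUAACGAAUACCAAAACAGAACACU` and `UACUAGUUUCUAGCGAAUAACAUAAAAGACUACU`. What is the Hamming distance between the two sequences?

8

Comparing position by position, 8 positions differ: 4 (C/U), 6 (A/G), 13 (A/G), 20 (C/A), 23 (A/U), 26 (C/A), 30 (A/C), 31 (C/U).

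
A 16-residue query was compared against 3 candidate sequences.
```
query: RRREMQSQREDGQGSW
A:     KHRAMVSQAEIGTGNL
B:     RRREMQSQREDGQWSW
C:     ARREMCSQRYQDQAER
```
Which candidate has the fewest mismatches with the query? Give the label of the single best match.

Hamming distances to query — A: 9; B: 1; C: 8.
Smallest is B with 1 mismatch.

B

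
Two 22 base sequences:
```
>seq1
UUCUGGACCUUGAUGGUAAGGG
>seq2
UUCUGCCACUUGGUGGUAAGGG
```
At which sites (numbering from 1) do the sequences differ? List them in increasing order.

Differences at site 6 (G→C), site 7 (A→C), site 8 (C→A), site 13 (A→G).

6, 7, 8, 13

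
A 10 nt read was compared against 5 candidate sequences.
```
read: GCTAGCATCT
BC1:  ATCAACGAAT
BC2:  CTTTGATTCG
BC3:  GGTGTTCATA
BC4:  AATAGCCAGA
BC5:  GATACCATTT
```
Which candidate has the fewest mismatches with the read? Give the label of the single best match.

Hamming distances to read — BC1: 7; BC2: 6; BC3: 8; BC4: 6; BC5: 3.
Smallest is BC5 with 3 mismatches.

BC5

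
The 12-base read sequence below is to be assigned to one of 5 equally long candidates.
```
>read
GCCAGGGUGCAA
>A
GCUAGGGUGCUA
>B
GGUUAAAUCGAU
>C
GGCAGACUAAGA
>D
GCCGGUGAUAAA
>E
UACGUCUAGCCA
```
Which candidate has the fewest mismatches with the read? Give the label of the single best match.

A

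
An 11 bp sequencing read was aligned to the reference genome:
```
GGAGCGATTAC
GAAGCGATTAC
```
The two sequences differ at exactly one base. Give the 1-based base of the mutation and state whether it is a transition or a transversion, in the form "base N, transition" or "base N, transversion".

base 2, transition

The sequences differ only at base 2: G→A (purine→purine), a transition.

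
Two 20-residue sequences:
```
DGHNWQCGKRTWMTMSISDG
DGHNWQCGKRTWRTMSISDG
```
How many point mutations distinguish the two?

1

Comparing position by position, 1 position differs: 13 (M/R).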